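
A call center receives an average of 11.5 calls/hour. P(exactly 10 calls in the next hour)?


Poisson(λ=11.5): P(X=10) = e^(-λ)×λ^k/k!
= e^(-11.5) × 11.5^10 / 10!
≈ 1.01300936e-05 × 40455577357.1 / 3628800 ≈ 0.112935

P(X=10) ≈ 0.112935 ≈ 11.29%


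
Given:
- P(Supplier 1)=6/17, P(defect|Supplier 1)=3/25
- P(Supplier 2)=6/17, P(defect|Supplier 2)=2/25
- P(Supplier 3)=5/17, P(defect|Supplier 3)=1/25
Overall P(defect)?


P(B) = Σ P(B|Aᵢ)×P(Aᵢ)
  3/25×6/17 = 18/425
  2/25×6/17 = 12/425
  1/25×5/17 = 1/85
Sum = 7/85

P(defect) = 7/85 ≈ 8.24%


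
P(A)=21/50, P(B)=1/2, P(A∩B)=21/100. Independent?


P(A)×P(B) = 21/100
P(A∩B) = 21/100
Equal ✓ → Independent

Yes, independent


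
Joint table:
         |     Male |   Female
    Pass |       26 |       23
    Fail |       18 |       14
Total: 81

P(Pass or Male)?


P(Pass∨Male) = P(Pass) + P(Male) - P(Pass∧Male)
= (49 + 44 - 26)/81 = 67/81

P = 67/81 ≈ 82.72%


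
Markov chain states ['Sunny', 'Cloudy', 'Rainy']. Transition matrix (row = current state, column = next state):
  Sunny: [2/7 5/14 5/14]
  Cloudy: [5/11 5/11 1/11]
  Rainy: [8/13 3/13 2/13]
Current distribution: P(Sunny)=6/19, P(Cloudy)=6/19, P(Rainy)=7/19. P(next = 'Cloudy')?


P(next=Cloudy) = Σᵢ P(now=i)×P(i→Cloudy)
= 6/19×5/14 + 6/19×5/11 + 7/19×3/13
= 15/133 + 30/209 + 21/247 = 6492/19019

P = 6492/19019 ≈ 0.3413


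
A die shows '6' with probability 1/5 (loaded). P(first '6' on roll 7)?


Geometric: P(X=7) = (1-p)^(k-1)×p = (4/5)^6×1/5 = 4096/78125

P(X=7) = 4096/78125 ≈ 5.24%


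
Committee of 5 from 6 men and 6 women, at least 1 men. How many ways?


Count by #men:
  1M,4W: C(6,1)×C(6,4)=90
  2M,3W: C(6,2)×C(6,3)=300
  3M,2W: C(6,3)×C(6,2)=300
  4M,1W: C(6,4)×C(6,1)=90
  5M,0W: C(6,5)×C(6,0)=6
Total = 786

786


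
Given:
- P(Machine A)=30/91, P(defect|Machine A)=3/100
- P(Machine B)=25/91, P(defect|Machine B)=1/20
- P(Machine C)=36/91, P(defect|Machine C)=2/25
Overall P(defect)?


P(B) = Σ P(B|Aᵢ)×P(Aᵢ)
  3/100×30/91 = 9/910
  1/20×25/91 = 5/364
  2/25×36/91 = 72/2275
Sum = 503/9100

P(defect) = 503/9100 ≈ 5.53%


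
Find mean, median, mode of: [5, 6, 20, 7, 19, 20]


Sorted: [5, 6, 7, 19, 20, 20]
Mean = 77/6
Median = 13
Freq: {5: 1, 6: 1, 20: 2, 7: 1, 19: 1}
Mode: [20]

Mean=77/6, Median=13, Mode=20


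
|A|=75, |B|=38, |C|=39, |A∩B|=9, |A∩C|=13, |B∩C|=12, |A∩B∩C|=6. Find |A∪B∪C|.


|A∪B∪C| = 75+38+39-9-13-12+6 = 124

|A∪B∪C| = 124


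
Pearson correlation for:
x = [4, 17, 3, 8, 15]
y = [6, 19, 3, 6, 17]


n=5, Σx=47, Σy=51, Σxy=659, Σx²=603, Σy²=731
r = (5×659 - 47×51)/√((5×603 - 47²)(5×731 - 51²))
= 898/√(806×1054) = 898/√849524 ≈ 898/921.6963 ≈ 0.9743

r ≈ 0.9743


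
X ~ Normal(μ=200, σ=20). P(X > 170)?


z = (170-200)/20 = -1.5
P(X > 170) = 1 - P(Z ≤ -1.5) = 1 - 0.0668 = 0.9332

P(X > 170) ≈ 0.9332


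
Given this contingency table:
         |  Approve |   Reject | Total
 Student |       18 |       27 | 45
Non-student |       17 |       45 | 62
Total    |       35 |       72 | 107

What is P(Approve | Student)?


P(Approve | Student) = 18/(18+27) = 18/45 = 2/5

P(Approve|Student) = 2/5 ≈ 40.00%


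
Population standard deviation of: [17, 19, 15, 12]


Mean = 63/4
  (17-63/4)²=25/16
  (19-63/4)²=169/16
  (15-63/4)²=9/16
  (12-63/4)²=225/16
Σ(x-μ)² = 107/4
σ² = (107/4)/4 = 107/16

σ = √(107/16) ≈ 2.5860


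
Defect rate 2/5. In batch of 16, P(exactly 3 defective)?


Binomial: P(X=3) = C(16,3)×p^3×(1-p)^13
= 560 × 8/125 × 1594323/1220703125 = 1428513408/30517578125

P(X=3) = 1428513408/30517578125 ≈ 4.68%


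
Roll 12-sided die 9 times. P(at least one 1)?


P(no 1)^9 = (11/12)^9 = 2357947691/5159780352
P(≥1) = 1 - 2357947691/5159780352 = 2801832661/5159780352

P = 2801832661/5159780352 ≈ 54.30%


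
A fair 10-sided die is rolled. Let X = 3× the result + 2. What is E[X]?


E[die] = (1+10)/2 = 11/2
E[X] = 3×11/2 + 2 = 37/2

E[X] = 37/2


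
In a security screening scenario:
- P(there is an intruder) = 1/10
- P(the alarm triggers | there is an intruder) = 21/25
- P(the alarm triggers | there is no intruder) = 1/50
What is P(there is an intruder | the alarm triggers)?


Using Bayes' theorem:
P(A|B) = P(B|A)·P(A) / P(B)

P(the alarm triggers) = 21/25 × 1/10 + 1/50 × 9/10
= 21/250 + 9/500 = 51/500

P(there is an intruder|the alarm triggers) = (21/250) / (51/500) = 14/17

P(there is an intruder|the alarm triggers) = 14/17 ≈ 82.35%


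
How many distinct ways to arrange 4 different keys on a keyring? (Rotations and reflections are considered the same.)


Free circular arrangements: rotations and reflections both identified.
(n-1)!/2 = 3!/2 = 6/2 = 3

3


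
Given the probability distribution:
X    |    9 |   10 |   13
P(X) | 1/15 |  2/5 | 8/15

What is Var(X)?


E[X] = 173/15
E[X²] = 2033/15
Var(X) = E[X²] - (E[X])² = 2033/15 - 29929/225 = 566/225

Var(X) = 566/225 ≈ 2.5156


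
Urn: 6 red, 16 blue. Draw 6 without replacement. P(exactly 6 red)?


Hypergeometric: C(6,6)×C(16,0)/C(22,6)
= 1×1/74613 = 1/74613

P(X=6) = 1/74613 ≈ 0.00%


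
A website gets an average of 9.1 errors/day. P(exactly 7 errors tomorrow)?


Poisson(λ=9.1): P(X=7) = e^(-λ)×λ^k/k!
= e^(-9.1) × 9.1^7 / 7!
≈ 0.0001116658085 × 5167610.19357 / 5040 ≈ 0.114493

P(X=7) ≈ 0.114493 ≈ 11.45%


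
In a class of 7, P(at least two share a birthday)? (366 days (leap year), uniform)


P(all different) = Π(366-i)/366 for i=0..6
= 0.943914
P(match) = 1 - 0.943914 = 0.056086

P ≈ 0.0561 ≈ 5.61%


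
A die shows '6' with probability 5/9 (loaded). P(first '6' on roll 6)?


Geometric: P(X=6) = (1-p)^(k-1)×p = (4/9)^5×5/9 = 5120/531441

P(X=6) = 5120/531441 ≈ 0.96%


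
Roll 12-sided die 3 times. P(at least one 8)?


P(no 8)^3 = (11/12)^3 = 1331/1728
P(≥1) = 1 - 1331/1728 = 397/1728

P = 397/1728 ≈ 22.97%


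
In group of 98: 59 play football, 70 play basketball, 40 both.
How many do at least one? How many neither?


|A∪B| = 59+70-40 = 89
Neither = 98-89 = 9

At least one: 89; Neither: 9


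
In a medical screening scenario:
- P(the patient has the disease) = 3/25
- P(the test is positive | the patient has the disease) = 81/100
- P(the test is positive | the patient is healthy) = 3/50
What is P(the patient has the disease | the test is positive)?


Using Bayes' theorem:
P(A|B) = P(B|A)·P(A) / P(B)

P(the test is positive) = 81/100 × 3/25 + 3/50 × 22/25
= 243/2500 + 33/625 = 3/20

P(the patient has the disease|the test is positive) = (243/2500) / (3/20) = 81/125

P(the patient has the disease|the test is positive) = 81/125 ≈ 64.80%


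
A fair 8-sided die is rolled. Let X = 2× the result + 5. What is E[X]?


E[die] = (1+8)/2 = 9/2
E[X] = 2×9/2 + 5 = 14

E[X] = 14


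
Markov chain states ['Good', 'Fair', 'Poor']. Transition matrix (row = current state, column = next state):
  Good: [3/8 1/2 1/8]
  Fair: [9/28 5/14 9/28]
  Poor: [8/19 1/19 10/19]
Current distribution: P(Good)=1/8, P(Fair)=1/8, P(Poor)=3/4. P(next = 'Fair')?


P(next=Fair) = Σᵢ P(now=i)×P(i→Fair)
= 1/8×1/2 + 1/8×5/14 + 3/4×1/19
= 1/16 + 5/112 + 3/76 = 39/266

P = 39/266 ≈ 0.1466


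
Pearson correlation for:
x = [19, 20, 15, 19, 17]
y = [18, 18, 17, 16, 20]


n=5, Σx=90, Σy=89, Σxy=1601, Σx²=1636, Σy²=1593
r = (5×1601 - 90×89)/√((5×1636 - 90²)(5×1593 - 89²))
= -5/√(80×44) = -5/√3520 ≈ -5/59.3296 ≈ -0.0843

r ≈ -0.0843


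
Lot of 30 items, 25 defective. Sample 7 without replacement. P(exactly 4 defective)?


Hypergeometric: C(25,4)×C(5,3)/C(30,7)
= 12650×10/2035800 = 1265/20358

P(X=4) = 1265/20358 ≈ 6.21%


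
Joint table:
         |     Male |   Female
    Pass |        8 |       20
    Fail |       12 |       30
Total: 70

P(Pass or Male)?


P(Pass∨Male) = P(Pass) + P(Male) - P(Pass∧Male)
= (28 + 20 - 8)/70 = 40/70 = 4/7

P = 4/7 ≈ 57.14%


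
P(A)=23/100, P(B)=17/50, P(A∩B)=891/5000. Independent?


P(A)×P(B) = 391/5000
P(A∩B) = 891/5000
Not equal → NOT independent

No, not independent


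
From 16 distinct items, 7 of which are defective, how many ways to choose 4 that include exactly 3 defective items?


Choose 3 of the 7 defective items and 1 of the other 9 items:
C(7,3)×C(9,1) = 35×9 = 315

315


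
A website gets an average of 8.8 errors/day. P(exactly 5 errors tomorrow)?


Poisson(λ=8.8): P(X=5) = e^(-λ)×λ^k/k!
= e^(-8.8) × 8.8^5 / 5!
≈ 0.0001507330751 × 52773.19168 / 120 ≈ 0.066289

P(X=5) ≈ 0.066289 ≈ 6.63%


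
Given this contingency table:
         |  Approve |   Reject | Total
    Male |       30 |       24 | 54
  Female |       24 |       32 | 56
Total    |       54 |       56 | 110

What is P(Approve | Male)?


P(Approve | Male) = 30/(30+24) = 30/54 = 5/9

P(Approve|Male) = 5/9 ≈ 55.56%


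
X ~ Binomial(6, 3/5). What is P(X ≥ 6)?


P(X ≥ 6) = Σ P(X=i) for i=6..6
P(X=6) = 729/15625
Sum = 729/15625

P(X ≥ 6) = 729/15625 ≈ 4.67%


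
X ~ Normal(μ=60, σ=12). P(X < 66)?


z = (66-60)/12 = 0.5
P(Z < 0.5) = 0.6915

P(X < 66) ≈ 0.6915


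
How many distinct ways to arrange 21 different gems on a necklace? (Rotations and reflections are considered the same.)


Free circular arrangements: rotations and reflections both identified.
(n-1)!/2 = 20!/2 = 2432902008176640000/2 = 1216451004088320000

1216451004088320000


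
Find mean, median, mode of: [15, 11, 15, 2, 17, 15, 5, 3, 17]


Sorted: [2, 3, 5, 11, 15, 15, 15, 17, 17]
Mean = 100/9
Median = 15
Freq: {15: 3, 11: 1, 2: 1, 17: 2, 5: 1, 3: 1}
Mode: [15]

Mean=100/9, Median=15, Mode=15


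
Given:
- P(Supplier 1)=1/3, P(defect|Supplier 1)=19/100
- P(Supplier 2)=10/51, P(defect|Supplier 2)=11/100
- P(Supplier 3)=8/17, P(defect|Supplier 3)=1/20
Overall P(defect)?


P(B) = Σ P(B|Aᵢ)×P(Aᵢ)
  19/100×1/3 = 19/300
  11/100×10/51 = 11/510
  1/20×8/17 = 2/85
Sum = 553/5100

P(defect) = 553/5100 ≈ 10.84%


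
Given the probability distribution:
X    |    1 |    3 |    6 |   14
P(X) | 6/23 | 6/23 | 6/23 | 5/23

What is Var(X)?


E[X] = 130/23
E[X²] = 1256/23
Var(X) = E[X²] - (E[X])² = 1256/23 - 16900/529 = 11988/529

Var(X) = 11988/529 ≈ 22.6616


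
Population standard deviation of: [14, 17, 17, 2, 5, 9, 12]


Mean = 76/7
  (14-76/7)²=484/49
  (17-76/7)²=1849/49
  (17-76/7)²=1849/49
  (2-76/7)²=3844/49
  (5-76/7)²=1681/49
  (9-76/7)²=169/49
  (12-76/7)²=64/49
Σ(x-μ)² = 1420/7
σ² = (1420/7)/7 = 1420/49

σ = √(1420/49) ≈ 5.3833


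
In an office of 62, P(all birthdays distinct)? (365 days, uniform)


P(all different) = Π(365-i)/365 for i=0..61
= (365/365)×(364/365)×...×(304/365)
= 0.004090

P ≈ 0.0041 ≈ 0.41%


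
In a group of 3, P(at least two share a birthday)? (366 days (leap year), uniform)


P(all different) = Π(366-i)/366 for i=0..2
= 0.991818
P(match) = 1 - 0.991818 = 0.008182

P ≈ 0.0082 ≈ 0.82%


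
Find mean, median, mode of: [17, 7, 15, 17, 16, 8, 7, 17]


Sorted: [7, 7, 8, 15, 16, 17, 17, 17]
Mean = 104/8 = 13
Median = 31/2
Freq: {17: 3, 7: 2, 15: 1, 16: 1, 8: 1}
Mode: [17]

Mean=13, Median=31/2, Mode=17


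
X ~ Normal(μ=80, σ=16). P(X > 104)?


z = (104-80)/16 = 1.5
P(X > 104) = 1 - P(Z ≤ 1.5) = 1 - 0.9332 = 0.0668

P(X > 104) ≈ 0.0668


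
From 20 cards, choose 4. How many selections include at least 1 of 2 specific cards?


Complement: C(20,4) - C(18,4) = 4845 - 3060 = 1785

1785


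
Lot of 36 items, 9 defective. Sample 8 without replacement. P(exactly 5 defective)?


Hypergeometric: C(9,5)×C(27,3)/C(36,8)
= 126×2925/30260340 = 4095/336226

P(X=5) = 4095/336226 ≈ 1.22%


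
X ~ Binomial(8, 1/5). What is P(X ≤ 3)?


P(X ≤ 3) = Σ P(X=i) for i=0..3
P(X=0) = 65536/390625
P(X=1) = 131072/390625
P(X=2) = 114688/390625
P(X=3) = 57344/390625
Sum = 73728/78125

P(X ≤ 3) = 73728/78125 ≈ 94.37%


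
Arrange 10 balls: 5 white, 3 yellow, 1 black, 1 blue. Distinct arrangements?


10!/(5!×3!×1!×1!) = 5040

5040


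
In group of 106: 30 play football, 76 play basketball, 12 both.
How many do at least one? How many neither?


|A∪B| = 30+76-12 = 94
Neither = 106-94 = 12

At least one: 94; Neither: 12


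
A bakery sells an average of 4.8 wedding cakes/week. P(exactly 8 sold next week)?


Poisson(λ=4.8): P(X=8) = e^(-λ)×λ^k/k!
= e^(-4.8) × 4.8^8 / 8!
≈ 0.008229747049 × 281792.804291 / 40320 ≈ 0.057517

P(X=8) ≈ 0.057517 ≈ 5.75%


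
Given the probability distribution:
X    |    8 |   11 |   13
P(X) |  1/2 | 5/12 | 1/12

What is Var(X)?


E[X] = 29/3
E[X²] = 193/2
Var(X) = E[X²] - (E[X])² = 193/2 - 841/9 = 55/18

Var(X) = 55/18 ≈ 3.0556


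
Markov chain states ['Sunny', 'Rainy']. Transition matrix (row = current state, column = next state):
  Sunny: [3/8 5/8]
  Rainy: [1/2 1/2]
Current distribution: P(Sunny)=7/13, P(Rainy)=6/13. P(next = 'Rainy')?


P(next=Rainy) = Σᵢ P(now=i)×P(i→Rainy)
= 7/13×5/8 + 6/13×1/2
= 35/104 + 3/13 = 59/104

P = 59/104 ≈ 0.5673


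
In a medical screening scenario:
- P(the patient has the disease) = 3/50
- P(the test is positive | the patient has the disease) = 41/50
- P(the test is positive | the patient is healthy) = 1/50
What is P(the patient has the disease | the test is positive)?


Using Bayes' theorem:
P(A|B) = P(B|A)·P(A) / P(B)

P(the test is positive) = 41/50 × 3/50 + 1/50 × 47/50
= 123/2500 + 47/2500 = 17/250

P(the patient has the disease|the test is positive) = (123/2500) / (17/250) = 123/170

P(the patient has the disease|the test is positive) = 123/170 ≈ 72.35%


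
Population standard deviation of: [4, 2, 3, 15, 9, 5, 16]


Mean = 54/7
  (4-54/7)²=676/49
  (2-54/7)²=1600/49
  (3-54/7)²=1089/49
  (15-54/7)²=2601/49
  (9-54/7)²=81/49
  (5-54/7)²=361/49
  (16-54/7)²=3364/49
Σ(x-μ)² = 1396/7
σ² = (1396/7)/7 = 1396/49

σ = √(1396/49) ≈ 5.3376


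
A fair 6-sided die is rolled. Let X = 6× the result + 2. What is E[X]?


E[die] = (1+6)/2 = 7/2
E[X] = 6×7/2 + 2 = 23

E[X] = 23


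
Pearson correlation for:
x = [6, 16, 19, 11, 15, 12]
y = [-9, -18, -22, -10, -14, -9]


n=6, Σx=79, Σy=-82, Σxy=-1188, Σx²=1143, Σy²=1266
r = (6×(-1188) - 79×(-82))/√((6×1143 - 79²)(6×1266 - (-82)²))
= -650/√(617×872) = -650/√538024 ≈ -650/733.5012 ≈ -0.8862

r ≈ -0.8862


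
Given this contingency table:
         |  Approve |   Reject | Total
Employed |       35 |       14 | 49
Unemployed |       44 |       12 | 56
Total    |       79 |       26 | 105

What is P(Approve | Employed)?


P(Approve | Employed) = 35/(35+14) = 35/49 = 5/7

P(Approve|Employed) = 5/7 ≈ 71.43%


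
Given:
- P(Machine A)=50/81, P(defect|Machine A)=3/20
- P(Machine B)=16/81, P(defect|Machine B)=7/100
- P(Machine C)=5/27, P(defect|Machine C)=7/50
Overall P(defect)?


P(B) = Σ P(B|Aᵢ)×P(Aᵢ)
  3/20×50/81 = 5/54
  7/100×16/81 = 28/2025
  7/50×5/27 = 7/270
Sum = 268/2025

P(defect) = 268/2025 ≈ 13.23%


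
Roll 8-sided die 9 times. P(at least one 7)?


P(no 7)^9 = (7/8)^9 = 40353607/134217728
P(≥1) = 1 - 40353607/134217728 = 93864121/134217728

P = 93864121/134217728 ≈ 69.93%


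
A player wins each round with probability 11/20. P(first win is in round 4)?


Geometric: P(X=4) = (1-p)^(k-1)×p = (9/20)^3×11/20 = 8019/160000

P(X=4) = 8019/160000 ≈ 5.01%


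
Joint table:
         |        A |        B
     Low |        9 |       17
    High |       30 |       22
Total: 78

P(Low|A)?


P(Low|A) = 9/(9+30) = 9/39 = 3/13

P = 3/13 ≈ 23.08%


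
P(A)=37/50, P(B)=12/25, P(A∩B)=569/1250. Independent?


P(A)×P(B) = 222/625
P(A∩B) = 569/1250
Not equal → NOT independent

No, not independent


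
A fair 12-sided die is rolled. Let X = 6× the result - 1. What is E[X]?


E[die] = (1+12)/2 = 13/2
E[X] = 6×13/2 - 1 = 38

E[X] = 38


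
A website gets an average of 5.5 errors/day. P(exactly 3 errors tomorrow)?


Poisson(λ=5.5): P(X=3) = e^(-λ)×λ^k/k!
= e^(-5.5) × 5.5^3 / 3!
≈ 0.004086771438 × 166.375 / 6 ≈ 0.113323

P(X=3) ≈ 0.113323 ≈ 11.33%


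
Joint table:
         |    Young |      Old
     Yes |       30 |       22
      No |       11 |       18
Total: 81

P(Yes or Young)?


P(Yes∨Young) = P(Yes) + P(Young) - P(Yes∧Young)
= (52 + 41 - 30)/81 = 63/81 = 7/9

P = 7/9 ≈ 77.78%


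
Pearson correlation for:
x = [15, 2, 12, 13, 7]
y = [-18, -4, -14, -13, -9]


n=5, Σx=49, Σy=-58, Σxy=-678, Σx²=591, Σy²=786
r = (5×(-678) - 49×(-58))/√((5×591 - 49²)(5×786 - (-58)²))
= -548/√(554×566) = -548/√313564 ≈ -548/559.9679 ≈ -0.9786

r ≈ -0.9786


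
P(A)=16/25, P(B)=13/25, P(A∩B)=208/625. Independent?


P(A)×P(B) = 208/625
P(A∩B) = 208/625
Equal ✓ → Independent

Yes, independent


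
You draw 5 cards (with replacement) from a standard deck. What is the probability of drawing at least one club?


P(not a club) = 39/52 = 3/4
P(none in 5 draws) = (3/4)^5 = 243/1024
P(≥1 club) = 1 - 243/1024 = 781/1024

P = 781/1024 ≈ 76.27%


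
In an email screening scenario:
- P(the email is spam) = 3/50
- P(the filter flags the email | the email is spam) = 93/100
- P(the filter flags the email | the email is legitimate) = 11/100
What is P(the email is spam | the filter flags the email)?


Using Bayes' theorem:
P(A|B) = P(B|A)·P(A) / P(B)

P(the filter flags the email) = 93/100 × 3/50 + 11/100 × 47/50
= 279/5000 + 517/5000 = 199/1250

P(the email is spam|the filter flags the email) = (279/5000) / (199/1250) = 279/796

P(the email is spam|the filter flags the email) = 279/796 ≈ 35.05%


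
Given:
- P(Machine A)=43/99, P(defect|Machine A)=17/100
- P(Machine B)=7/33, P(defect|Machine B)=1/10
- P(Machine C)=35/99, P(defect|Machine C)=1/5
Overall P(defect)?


P(B) = Σ P(B|Aᵢ)×P(Aᵢ)
  17/100×43/99 = 731/9900
  1/10×7/33 = 7/330
  1/5×35/99 = 7/99
Sum = 547/3300

P(defect) = 547/3300 ≈ 16.58%


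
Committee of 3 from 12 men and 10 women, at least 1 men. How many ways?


Count by #men:
  1M,2W: C(12,1)×C(10,2)=540
  2M,1W: C(12,2)×C(10,1)=660
  3M,0W: C(12,3)×C(10,0)=220
Total = 1420

1420


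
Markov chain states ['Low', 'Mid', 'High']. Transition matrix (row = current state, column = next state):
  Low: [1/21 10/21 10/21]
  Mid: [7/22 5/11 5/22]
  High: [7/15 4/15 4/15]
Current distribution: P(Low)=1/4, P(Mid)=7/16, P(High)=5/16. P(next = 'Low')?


P(next=Low) = Σᵢ P(now=i)×P(i→Low)
= 1/4×1/21 + 7/16×7/22 + 5/16×7/15
= 1/84 + 49/352 + 7/48 = 2195/7392

P = 2195/7392 ≈ 0.2969


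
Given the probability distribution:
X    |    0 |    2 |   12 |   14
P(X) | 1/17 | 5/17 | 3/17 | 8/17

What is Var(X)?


E[X] = 158/17
E[X²] = 2020/17
Var(X) = E[X²] - (E[X])² = 2020/17 - 24964/289 = 9376/289

Var(X) = 9376/289 ≈ 32.4429


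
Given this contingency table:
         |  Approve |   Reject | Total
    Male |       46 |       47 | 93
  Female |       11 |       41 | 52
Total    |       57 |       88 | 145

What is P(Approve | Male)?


P(Approve | Male) = 46/(46+47) = 46/93

P(Approve|Male) = 46/93 ≈ 49.46%


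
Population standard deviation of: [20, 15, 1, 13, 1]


Mean = 50/5 = 10
  (20-10)²=100
  (15-10)²=25
  (1-10)²=81
  (13-10)²=9
  (1-10)²=81
Σ(x-μ)² = 296
σ² = 296/5

σ = √(296/5) ≈ 7.6942


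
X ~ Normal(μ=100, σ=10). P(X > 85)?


z = (85-100)/10 = -1.5
P(X > 85) = 1 - P(Z ≤ -1.5) = 1 - 0.0668 = 0.9332

P(X > 85) ≈ 0.9332


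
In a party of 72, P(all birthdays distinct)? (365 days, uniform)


P(all different) = Π(365-i)/365 for i=0..71
= (365/365)×(364/365)×...×(294/365)
= 0.000547

P ≈ 0.0005 ≈ 0.05%


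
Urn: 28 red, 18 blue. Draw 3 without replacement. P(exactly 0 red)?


Hypergeometric: C(28,0)×C(18,3)/C(46,3)
= 1×816/15180 = 68/1265

P(X=0) = 68/1265 ≈ 5.38%


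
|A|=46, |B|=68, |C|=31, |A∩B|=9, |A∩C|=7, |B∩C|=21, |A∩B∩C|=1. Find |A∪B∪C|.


|A∪B∪C| = 46+68+31-9-7-21+1 = 109

|A∪B∪C| = 109


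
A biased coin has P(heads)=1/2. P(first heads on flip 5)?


Geometric: P(X=5) = (1-p)^(k-1)×p = (1/2)^4×1/2 = 1/32

P(X=5) = 1/32 ≈ 3.12%


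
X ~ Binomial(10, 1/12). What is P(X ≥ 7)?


P(X ≥ 7) = Σ P(X=i) for i=7..10
P(X=7) = 6655/2579890176
P(X=8) = 605/6879707136
P(X=9) = 55/30958682112
P(X=10) = 1/61917364224
Sum = 4591/1719926784

P(X ≥ 7) = 4591/1719926784 ≈ 0.00%


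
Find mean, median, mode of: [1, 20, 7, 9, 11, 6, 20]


Sorted: [1, 6, 7, 9, 11, 20, 20]
Mean = 74/7
Median = 9
Freq: {1: 1, 20: 2, 7: 1, 9: 1, 11: 1, 6: 1}
Mode: [20]

Mean=74/7, Median=9, Mode=20


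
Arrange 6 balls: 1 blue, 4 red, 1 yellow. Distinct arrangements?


6!/(1!×4!×1!) = 30

30


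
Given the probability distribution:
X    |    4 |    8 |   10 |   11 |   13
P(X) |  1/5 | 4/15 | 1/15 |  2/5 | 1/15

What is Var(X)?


E[X] = 133/15
E[X²] = 433/5
Var(X) = E[X²] - (E[X])² = 433/5 - 17689/225 = 1796/225

Var(X) = 1796/225 ≈ 7.9822


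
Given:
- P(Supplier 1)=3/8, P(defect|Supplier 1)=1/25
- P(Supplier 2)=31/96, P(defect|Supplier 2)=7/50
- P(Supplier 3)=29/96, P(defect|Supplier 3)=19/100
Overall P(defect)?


P(B) = Σ P(B|Aᵢ)×P(Aᵢ)
  1/25×3/8 = 3/200
  7/50×31/96 = 217/4800
  19/100×29/96 = 551/9600
Sum = 1129/9600

P(defect) = 1129/9600 ≈ 11.76%


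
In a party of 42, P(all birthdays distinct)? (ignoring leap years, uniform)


P(all different) = Π(365-i)/365 for i=0..41
= (365/365)×(364/365)×...×(324/365)
= 0.085970

P ≈ 0.0860 ≈ 8.60%


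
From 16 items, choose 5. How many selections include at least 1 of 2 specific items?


Complement: C(16,5) - C(14,5) = 4368 - 2002 = 2366

2366


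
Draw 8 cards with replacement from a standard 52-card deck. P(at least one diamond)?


P(not a diamond) = 39/52 = 3/4
P(none in 8 draws) = (3/4)^8 = 6561/65536
P(≥1 diamond) = 1 - 6561/65536 = 58975/65536

P = 58975/65536 ≈ 89.99%


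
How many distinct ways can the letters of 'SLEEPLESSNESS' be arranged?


Letters: 13, freq: {'S': 5, 'L': 2, 'E': 4, 'P': 1, 'N': 1}
13!/(5!×2!×4!×1!×1!) = 6227020800/5760 = 1081080

1081080


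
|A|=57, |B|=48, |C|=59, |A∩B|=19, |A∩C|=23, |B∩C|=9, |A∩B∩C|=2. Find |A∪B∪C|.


|A∪B∪C| = 57+48+59-19-23-9+2 = 115

|A∪B∪C| = 115


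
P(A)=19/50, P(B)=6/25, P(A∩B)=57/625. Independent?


P(A)×P(B) = 57/625
P(A∩B) = 57/625
Equal ✓ → Independent

Yes, independent


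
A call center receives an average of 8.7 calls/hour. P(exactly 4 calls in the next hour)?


Poisson(λ=8.7): P(X=4) = e^(-λ)×λ^k/k!
= e^(-8.7) × 8.7^4 / 4!
≈ 0.000166585811 × 5728.9761 / 24 ≈ 0.039765

P(X=4) ≈ 0.039765 ≈ 3.98%


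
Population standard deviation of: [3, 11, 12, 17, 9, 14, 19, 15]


Mean = 100/8 = 25/2
  (3-25/2)²=361/4
  (11-25/2)²=9/4
  (12-25/2)²=1/4
  (17-25/2)²=81/4
  (9-25/2)²=49/4
  (14-25/2)²=9/4
  (19-25/2)²=169/4
  (15-25/2)²=25/4
Σ(x-μ)² = 176
σ² = 176/8 = 22

σ = √(22) ≈ 4.6904


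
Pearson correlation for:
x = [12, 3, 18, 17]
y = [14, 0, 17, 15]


n=4, Σx=50, Σy=46, Σxy=729, Σx²=766, Σy²=710
r = (4×729 - 50×46)/√((4×766 - 50²)(4×710 - 46²))
= 616/√(564×724) = 616/√408336 ≈ 616/639.0117 ≈ 0.9640

r ≈ 0.9640


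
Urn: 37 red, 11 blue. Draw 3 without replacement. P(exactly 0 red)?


Hypergeometric: C(37,0)×C(11,3)/C(48,3)
= 1×165/17296 = 165/17296

P(X=0) = 165/17296 ≈ 0.95%


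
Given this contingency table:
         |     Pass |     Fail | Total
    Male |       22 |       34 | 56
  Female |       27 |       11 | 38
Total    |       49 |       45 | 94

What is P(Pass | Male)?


P(Pass | Male) = 22/(22+34) = 22/56 = 11/28

P(Pass|Male) = 11/28 ≈ 39.29%


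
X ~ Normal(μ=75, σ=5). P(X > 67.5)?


z = (67.5-75)/5 = -1.5
P(X > 67.5) = 1 - P(Z ≤ -1.5) = 1 - 0.0668 = 0.9332

P(X > 67.5) ≈ 0.9332


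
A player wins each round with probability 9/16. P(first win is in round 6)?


Geometric: P(X=6) = (1-p)^(k-1)×p = (7/16)^5×9/16 = 151263/16777216

P(X=6) = 151263/16777216 ≈ 0.90%


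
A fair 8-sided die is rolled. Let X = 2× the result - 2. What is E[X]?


E[die] = (1+8)/2 = 9/2
E[X] = 2×9/2 - 2 = 7

E[X] = 7


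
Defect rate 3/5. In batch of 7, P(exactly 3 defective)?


Binomial: P(X=3) = C(7,3)×p^3×(1-p)^4
= 35 × 27/125 × 16/625 = 3024/15625

P(X=3) = 3024/15625 ≈ 19.35%


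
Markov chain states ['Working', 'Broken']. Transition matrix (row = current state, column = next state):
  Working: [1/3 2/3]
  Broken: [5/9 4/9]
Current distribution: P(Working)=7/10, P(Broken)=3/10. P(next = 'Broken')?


P(next=Broken) = Σᵢ P(now=i)×P(i→Broken)
= 7/10×2/3 + 3/10×4/9
= 7/15 + 2/15 = 3/5

P = 3/5 ≈ 0.6000


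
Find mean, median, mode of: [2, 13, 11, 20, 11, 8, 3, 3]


Sorted: [2, 3, 3, 8, 11, 11, 13, 20]
Mean = 71/8
Median = 19/2
Freq: {2: 1, 13: 1, 11: 2, 20: 1, 8: 1, 3: 2}
Mode: [3, 11]

Mean=71/8, Median=19/2, Mode=[3, 11]


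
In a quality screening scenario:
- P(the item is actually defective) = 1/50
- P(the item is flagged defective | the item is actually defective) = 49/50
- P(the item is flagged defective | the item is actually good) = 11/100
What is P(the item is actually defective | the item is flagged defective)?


Using Bayes' theorem:
P(A|B) = P(B|A)·P(A) / P(B)

P(the item is flagged defective) = 49/50 × 1/50 + 11/100 × 49/50
= 49/2500 + 539/5000 = 637/5000

P(the item is actually defective|the item is flagged defective) = (49/2500) / (637/5000) = 2/13

P(the item is actually defective|the item is flagged defective) = 2/13 ≈ 15.38%


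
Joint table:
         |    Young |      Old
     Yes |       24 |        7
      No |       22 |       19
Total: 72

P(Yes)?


P(Yes) = (24+7)/72 = 31/72

P(Yes) = 31/72 ≈ 43.06%


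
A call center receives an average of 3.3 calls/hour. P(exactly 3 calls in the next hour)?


Poisson(λ=3.3): P(X=3) = e^(-λ)×λ^k/k!
= e^(-3.3) × 3.3^3 / 3!
≈ 0.0368831674 × 35.937 / 6 ≈ 0.220912

P(X=3) ≈ 0.220912 ≈ 22.09%


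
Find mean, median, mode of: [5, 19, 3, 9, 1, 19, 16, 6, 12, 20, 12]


Sorted: [1, 3, 5, 6, 9, 12, 12, 16, 19, 19, 20]
Mean = 122/11
Median = 12
Freq: {5: 1, 19: 2, 3: 1, 9: 1, 1: 1, 16: 1, 6: 1, 12: 2, 20: 1}
Mode: [12, 19]

Mean=122/11, Median=12, Mode=[12, 19]


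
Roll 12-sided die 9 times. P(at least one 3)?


P(no 3)^9 = (11/12)^9 = 2357947691/5159780352
P(≥1) = 1 - 2357947691/5159780352 = 2801832661/5159780352

P = 2801832661/5159780352 ≈ 54.30%


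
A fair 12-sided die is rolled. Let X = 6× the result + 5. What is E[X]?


E[die] = (1+12)/2 = 13/2
E[X] = 6×13/2 + 5 = 44

E[X] = 44


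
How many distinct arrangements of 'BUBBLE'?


Letters: 6, freq: {'B': 3, 'U': 1, 'L': 1, 'E': 1}
6!/(3!×1!×1!×1!) = 720/6 = 120

120


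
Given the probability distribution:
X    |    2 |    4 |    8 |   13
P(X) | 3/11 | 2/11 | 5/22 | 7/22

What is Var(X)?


E[X] = 159/22
E[X²] = 1591/22
Var(X) = E[X²] - (E[X])² = 1591/22 - 25281/484 = 9721/484

Var(X) = 9721/484 ≈ 20.0847


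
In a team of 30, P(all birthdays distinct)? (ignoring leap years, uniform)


P(all different) = Π(365-i)/365 for i=0..29
= (365/365)×(364/365)×...×(336/365)
= 0.293684

P ≈ 0.2937 ≈ 29.37%


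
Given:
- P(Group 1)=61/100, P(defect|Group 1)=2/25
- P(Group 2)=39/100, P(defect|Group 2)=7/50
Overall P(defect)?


P(B) = Σ P(B|Aᵢ)×P(Aᵢ)
  2/25×61/100 = 61/1250
  7/50×39/100 = 273/5000
Sum = 517/5000

P(defect) = 517/5000 ≈ 10.34%


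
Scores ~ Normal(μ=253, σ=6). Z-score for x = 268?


z = (x - μ)/σ = (268 - 253)/6 = 2.5

z = 2.5


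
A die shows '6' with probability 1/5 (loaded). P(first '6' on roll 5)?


Geometric: P(X=5) = (1-p)^(k-1)×p = (4/5)^4×1/5 = 256/3125

P(X=5) = 256/3125 ≈ 8.19%


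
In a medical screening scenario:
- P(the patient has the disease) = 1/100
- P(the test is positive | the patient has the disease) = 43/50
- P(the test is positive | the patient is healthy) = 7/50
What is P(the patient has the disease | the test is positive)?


Using Bayes' theorem:
P(A|B) = P(B|A)·P(A) / P(B)

P(the test is positive) = 43/50 × 1/100 + 7/50 × 99/100
= 43/5000 + 693/5000 = 92/625

P(the patient has the disease|the test is positive) = (43/5000) / (92/625) = 43/736

P(the patient has the disease|the test is positive) = 43/736 ≈ 5.84%


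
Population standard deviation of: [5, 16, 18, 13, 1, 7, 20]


Mean = 80/7
  (5-80/7)²=2025/49
  (16-80/7)²=1024/49
  (18-80/7)²=2116/49
  (13-80/7)²=121/49
  (1-80/7)²=5329/49
  (7-80/7)²=961/49
  (20-80/7)²=3600/49
Σ(x-μ)² = 2168/7
σ² = (2168/7)/7 = 2168/49

σ = √(2168/49) ≈ 6.6517


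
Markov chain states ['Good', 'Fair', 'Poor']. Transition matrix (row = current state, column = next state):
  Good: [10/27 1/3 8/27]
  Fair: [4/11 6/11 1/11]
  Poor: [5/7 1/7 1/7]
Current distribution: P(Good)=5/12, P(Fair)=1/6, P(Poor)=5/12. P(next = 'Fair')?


P(next=Fair) = Σᵢ P(now=i)×P(i→Fair)
= 5/12×1/3 + 1/6×6/11 + 5/12×1/7
= 5/36 + 1/11 + 5/84 = 401/1386

P = 401/1386 ≈ 0.2893


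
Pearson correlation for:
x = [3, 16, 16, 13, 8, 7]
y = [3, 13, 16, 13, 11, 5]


n=6, Σx=63, Σy=61, Σxy=765, Σx²=803, Σy²=749
r = (6×765 - 63×61)/√((6×803 - 63²)(6×749 - 61²))
= 747/√(849×773) = 747/√656277 ≈ 747/810.1093 ≈ 0.9221

r ≈ 0.9221


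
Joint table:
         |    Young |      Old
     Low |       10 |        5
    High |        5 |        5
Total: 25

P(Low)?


P(Low) = (10+5)/25 = 15/25 = 3/5

P(Low) = 3/5 ≈ 60.00%


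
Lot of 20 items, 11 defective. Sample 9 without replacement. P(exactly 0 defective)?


Hypergeometric: C(11,0)×C(9,9)/C(20,9)
= 1×1/167960 = 1/167960

P(X=0) = 1/167960 ≈ 0.00%


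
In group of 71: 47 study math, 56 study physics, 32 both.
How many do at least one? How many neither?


|A∪B| = 47+56-32 = 71
Neither = 71-71 = 0

At least one: 71; Neither: 0


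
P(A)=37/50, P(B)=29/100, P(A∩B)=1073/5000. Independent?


P(A)×P(B) = 1073/5000
P(A∩B) = 1073/5000
Equal ✓ → Independent

Yes, independent


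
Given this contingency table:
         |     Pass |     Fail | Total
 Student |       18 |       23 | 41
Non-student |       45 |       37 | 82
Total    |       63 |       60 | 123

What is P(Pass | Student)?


P(Pass | Student) = 18/(18+23) = 18/41

P(Pass|Student) = 18/41 ≈ 43.90%


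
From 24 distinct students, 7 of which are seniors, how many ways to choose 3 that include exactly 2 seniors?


Choose 2 of the 7 seniors and 1 of the other 17 students:
C(7,2)×C(17,1) = 21×17 = 357

357


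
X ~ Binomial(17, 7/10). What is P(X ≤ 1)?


P(X ≤ 1) = Σ P(X=i) for i=0..1
P(X=0) = 129140163/100000000000000000
P(X=1) = 5122559799/100000000000000000
Sum = 2625849981/50000000000000000

P(X ≤ 1) = 2625849981/50000000000000000 ≈ 0.00%


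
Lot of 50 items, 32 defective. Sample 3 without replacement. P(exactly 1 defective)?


Hypergeometric: C(32,1)×C(18,2)/C(50,3)
= 32×153/19600 = 306/1225

P(X=1) = 306/1225 ≈ 24.98%


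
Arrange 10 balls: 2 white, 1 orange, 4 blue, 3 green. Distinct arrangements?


10!/(2!×1!×4!×3!) = 12600

12600


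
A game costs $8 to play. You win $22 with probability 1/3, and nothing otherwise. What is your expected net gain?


E[gain] = (22-8)×1/3 + (-8)×2/3
= 14/3 - 16/3 = -2/3

Expected net gain = $-2/3 ≈ $-0.67


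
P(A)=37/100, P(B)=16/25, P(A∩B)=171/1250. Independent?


P(A)×P(B) = 148/625
P(A∩B) = 171/1250
Not equal → NOT independent

No, not independent


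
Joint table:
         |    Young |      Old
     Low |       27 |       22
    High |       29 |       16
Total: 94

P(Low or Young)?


P(Low∨Young) = P(Low) + P(Young) - P(Low∧Young)
= (49 + 56 - 27)/94 = 78/94 = 39/47

P = 39/47 ≈ 82.98%


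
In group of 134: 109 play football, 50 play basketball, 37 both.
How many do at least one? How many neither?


|A∪B| = 109+50-37 = 122
Neither = 134-122 = 12

At least one: 122; Neither: 12


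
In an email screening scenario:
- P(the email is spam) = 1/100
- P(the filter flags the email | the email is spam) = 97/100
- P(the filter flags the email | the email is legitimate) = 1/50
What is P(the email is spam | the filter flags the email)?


Using Bayes' theorem:
P(A|B) = P(B|A)·P(A) / P(B)

P(the filter flags the email) = 97/100 × 1/100 + 1/50 × 99/100
= 97/10000 + 99/5000 = 59/2000

P(the email is spam|the filter flags the email) = (97/10000) / (59/2000) = 97/295

P(the email is spam|the filter flags the email) = 97/295 ≈ 32.88%


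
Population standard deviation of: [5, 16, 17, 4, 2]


Mean = 44/5
  (5-44/5)²=361/25
  (16-44/5)²=1296/25
  (17-44/5)²=1681/25
  (4-44/5)²=576/25
  (2-44/5)²=1156/25
Σ(x-μ)² = 1014/5
σ² = (1014/5)/5 = 1014/25

σ = √(1014/25) ≈ 6.3687


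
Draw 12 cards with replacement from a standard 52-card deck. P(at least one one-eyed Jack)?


P(not a one-eyed Jack) = 50/52 = 25/26
P(none in 12 draws) = (25/26)^12 = 59604644775390625/95428956661682176
P(≥1 one-eyed Jack) = 1 - 59604644775390625/95428956661682176 = 35824311886291551/95428956661682176

P = 35824311886291551/95428956661682176 ≈ 37.54%


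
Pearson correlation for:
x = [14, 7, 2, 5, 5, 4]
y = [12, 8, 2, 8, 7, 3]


n=6, Σx=37, Σy=40, Σxy=315, Σx²=315, Σy²=334
r = (6×315 - 37×40)/√((6×315 - 37²)(6×334 - 40²))
= 410/√(521×404) = 410/√210484 ≈ 410/458.7854 ≈ 0.8937

r ≈ 0.8937


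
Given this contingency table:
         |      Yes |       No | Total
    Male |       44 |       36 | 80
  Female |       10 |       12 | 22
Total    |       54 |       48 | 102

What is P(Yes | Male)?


P(Yes | Male) = 44/(44+36) = 44/80 = 11/20

P(Yes|Male) = 11/20 ≈ 55.00%


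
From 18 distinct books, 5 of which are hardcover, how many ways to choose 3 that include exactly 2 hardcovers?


Choose 2 of the 5 hardcovers and 1 of the other 13 books:
C(5,2)×C(13,1) = 10×13 = 130

130


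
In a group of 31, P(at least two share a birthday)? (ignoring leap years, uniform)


P(all different) = Π(365-i)/365 for i=0..30
= 0.269545
P(match) = 1 - 0.269545 = 0.730455

P ≈ 0.7305 ≈ 73.05%


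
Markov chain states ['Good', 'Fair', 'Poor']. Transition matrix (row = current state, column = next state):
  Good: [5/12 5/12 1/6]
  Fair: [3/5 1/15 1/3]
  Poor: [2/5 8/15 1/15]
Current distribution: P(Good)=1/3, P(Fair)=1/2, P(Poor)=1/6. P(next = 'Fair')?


P(next=Fair) = Σᵢ P(now=i)×P(i→Fair)
= 1/3×5/12 + 1/2×1/15 + 1/6×8/15
= 5/36 + 1/30 + 4/45 = 47/180

P = 47/180 ≈ 0.2611


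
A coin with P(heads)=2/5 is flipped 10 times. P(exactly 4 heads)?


Binomial: P(X=4) = C(10,4)×p^4×(1-p)^6
= 210 × 16/625 × 729/15625 = 489888/1953125

P(X=4) = 489888/1953125 ≈ 25.08%


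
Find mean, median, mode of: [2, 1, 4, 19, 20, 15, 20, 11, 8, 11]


Sorted: [1, 2, 4, 8, 11, 11, 15, 19, 20, 20]
Mean = 111/10
Median = 11
Freq: {2: 1, 1: 1, 4: 1, 19: 1, 20: 2, 15: 1, 11: 2, 8: 1}
Mode: [11, 20]

Mean=111/10, Median=11, Mode=[11, 20]


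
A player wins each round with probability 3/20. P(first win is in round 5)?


Geometric: P(X=5) = (1-p)^(k-1)×p = (17/20)^4×3/20 = 250563/3200000

P(X=5) = 250563/3200000 ≈ 7.83%


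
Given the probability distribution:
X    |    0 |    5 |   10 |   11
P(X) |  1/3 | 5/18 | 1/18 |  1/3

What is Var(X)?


E[X] = 101/18
E[X²] = 317/6
Var(X) = E[X²] - (E[X])² = 317/6 - 10201/324 = 6917/324

Var(X) = 6917/324 ≈ 21.3488


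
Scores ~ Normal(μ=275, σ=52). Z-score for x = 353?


z = (x - μ)/σ = (353 - 275)/52 = 1.5

z = 1.5


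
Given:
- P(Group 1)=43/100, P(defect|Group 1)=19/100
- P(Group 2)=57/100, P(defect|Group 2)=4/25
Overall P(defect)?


P(B) = Σ P(B|Aᵢ)×P(Aᵢ)
  19/100×43/100 = 817/10000
  4/25×57/100 = 57/625
Sum = 1729/10000

P(defect) = 1729/10000 ≈ 17.29%


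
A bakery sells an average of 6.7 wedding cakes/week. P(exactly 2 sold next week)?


Poisson(λ=6.7): P(X=2) = e^(-λ)×λ^k/k!
= e^(-6.7) × 6.7^2 / 2!
≈ 0.001230911903 × 44.89 / 2 ≈ 0.027628

P(X=2) ≈ 0.027628 ≈ 2.76%


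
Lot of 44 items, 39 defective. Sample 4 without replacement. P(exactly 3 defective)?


Hypergeometric: C(39,3)×C(5,1)/C(44,4)
= 9139×5/135751 = 45695/135751

P(X=3) = 45695/135751 ≈ 33.66%


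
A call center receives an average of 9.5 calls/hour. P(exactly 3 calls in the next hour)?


Poisson(λ=9.5): P(X=3) = e^(-λ)×λ^k/k!
= e^(-9.5) × 9.5^3 / 3!
≈ 7.485182989e-05 × 857.375 / 6 ≈ 0.010696

P(X=3) ≈ 0.010696 ≈ 1.07%


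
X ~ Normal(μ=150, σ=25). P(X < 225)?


z = (225-150)/25 = 3.0
P(Z < 3.0) = 0.9987

P(X < 225) ≈ 0.9987


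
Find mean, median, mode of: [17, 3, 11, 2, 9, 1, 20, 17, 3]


Sorted: [1, 2, 3, 3, 9, 11, 17, 17, 20]
Mean = 83/9
Median = 9
Freq: {17: 2, 3: 2, 11: 1, 2: 1, 9: 1, 1: 1, 20: 1}
Mode: [3, 17]

Mean=83/9, Median=9, Mode=[3, 17]


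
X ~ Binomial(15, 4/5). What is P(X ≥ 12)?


P(X ≥ 12) = Σ P(X=i) for i=12..15
P(X=12) = 1526726656/6103515625
P(X=13) = 1409286144/6103515625
P(X=14) = 805306368/6103515625
P(X=15) = 1073741824/30517578125
Sum = 19780337664/30517578125

P(X ≥ 12) = 19780337664/30517578125 ≈ 64.82%


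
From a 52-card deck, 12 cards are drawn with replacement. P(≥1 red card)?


P(not a red card) = 26/52 = 1/2
P(none in 12 draws) = (1/2)^12 = 1/4096
P(≥1 red card) = 1 - 1/4096 = 4095/4096

P = 4095/4096 ≈ 99.98%


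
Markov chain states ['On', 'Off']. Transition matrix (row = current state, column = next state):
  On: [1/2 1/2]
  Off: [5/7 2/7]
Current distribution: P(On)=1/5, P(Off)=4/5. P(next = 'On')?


P(next=On) = Σᵢ P(now=i)×P(i→On)
= 1/5×1/2 + 4/5×5/7
= 1/10 + 4/7 = 47/70

P = 47/70 ≈ 0.6714


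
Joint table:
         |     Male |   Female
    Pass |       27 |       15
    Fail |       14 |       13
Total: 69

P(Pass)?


P(Pass) = (27+15)/69 = 42/69 = 14/23

P(Pass) = 14/23 ≈ 60.87%


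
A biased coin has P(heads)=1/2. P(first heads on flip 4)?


Geometric: P(X=4) = (1-p)^(k-1)×p = (1/2)^3×1/2 = 1/16

P(X=4) = 1/16 ≈ 6.25%


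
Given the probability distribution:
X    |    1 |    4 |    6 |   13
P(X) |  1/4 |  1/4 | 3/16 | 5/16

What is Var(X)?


E[X] = 103/16
E[X²] = 1021/16
Var(X) = E[X²] - (E[X])² = 1021/16 - 10609/256 = 5727/256

Var(X) = 5727/256 ≈ 22.3711


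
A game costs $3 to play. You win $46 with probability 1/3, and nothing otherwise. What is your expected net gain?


E[gain] = (46-3)×1/3 + (-3)×2/3
= 43/3 - 2 = 37/3

Expected net gain = $37/3 ≈ $12.33


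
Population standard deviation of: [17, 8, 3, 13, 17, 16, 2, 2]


Mean = 78/8 = 39/4
  (17-39/4)²=841/16
  (8-39/4)²=49/16
  (3-39/4)²=729/16
  (13-39/4)²=169/16
  (17-39/4)²=841/16
  (16-39/4)²=625/16
  (2-39/4)²=961/16
  (2-39/4)²=961/16
Σ(x-μ)² = 647/2
σ² = (647/2)/8 = 647/16

σ = √(647/16) ≈ 6.3590


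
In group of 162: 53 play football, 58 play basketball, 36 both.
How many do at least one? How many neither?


|A∪B| = 53+58-36 = 75
Neither = 162-75 = 87

At least one: 75; Neither: 87


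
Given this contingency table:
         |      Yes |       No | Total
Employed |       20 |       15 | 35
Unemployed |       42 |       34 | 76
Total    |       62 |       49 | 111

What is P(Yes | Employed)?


P(Yes | Employed) = 20/(20+15) = 20/35 = 4/7

P(Yes|Employed) = 4/7 ≈ 57.14%


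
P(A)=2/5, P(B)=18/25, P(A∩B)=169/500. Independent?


P(A)×P(B) = 36/125
P(A∩B) = 169/500
Not equal → NOT independent

No, not independent


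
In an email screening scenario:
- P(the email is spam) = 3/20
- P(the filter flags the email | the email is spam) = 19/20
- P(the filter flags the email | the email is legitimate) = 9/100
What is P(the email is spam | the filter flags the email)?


Using Bayes' theorem:
P(A|B) = P(B|A)·P(A) / P(B)

P(the filter flags the email) = 19/20 × 3/20 + 9/100 × 17/20
= 57/400 + 153/2000 = 219/1000

P(the email is spam|the filter flags the email) = (57/400) / (219/1000) = 95/146

P(the email is spam|the filter flags the email) = 95/146 ≈ 65.07%
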